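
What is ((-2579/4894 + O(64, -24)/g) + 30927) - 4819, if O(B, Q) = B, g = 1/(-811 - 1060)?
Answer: -458257163/4894 ≈ -93637.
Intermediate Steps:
g = -1/1871 (g = 1/(-1871) = -1/1871 ≈ -0.00053447)
((-2579/4894 + O(64, -24)/g) + 30927) - 4819 = ((-2579/4894 + 64/(-1/1871)) + 30927) - 4819 = ((-2579*1/4894 + 64*(-1871)) + 30927) - 4819 = ((-2579/4894 - 119744) + 30927) - 4819 = (-586029715/4894 + 30927) - 4819 = -434672977/4894 - 4819 = -458257163/4894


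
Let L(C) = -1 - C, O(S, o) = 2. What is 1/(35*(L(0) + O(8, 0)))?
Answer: 1/35 ≈ 0.028571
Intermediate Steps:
1/(35*(L(0) + O(8, 0))) = 1/(35*((-1 - 1*0) + 2)) = 1/(35*((-1 + 0) + 2)) = 1/(35*(-1 + 2)) = 1/(35*1) = 1/35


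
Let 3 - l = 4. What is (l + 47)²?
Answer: 2116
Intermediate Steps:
l = -1 (l = 3 - 1*4 = 3 - 4 = -1)
(l + 47)² = (-1 + 47)² = 46² = 2116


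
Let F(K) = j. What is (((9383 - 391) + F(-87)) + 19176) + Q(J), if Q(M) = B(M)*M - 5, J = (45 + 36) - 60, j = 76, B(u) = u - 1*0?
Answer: 28680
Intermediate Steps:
B(u) = u (B(u) = u + 0 = u)
F(K) = 76
J = 21 (J = 81 - 60 = 21)
Q(M) = -5 + M² (Q(M) = M*M - 5 = M² - 5 = -5 + M²)
(((9383 - 391) + F(-87)) + 19176) + Q(J) = (((9383 - 391) + 76) + 19176) + (-5 + 21²) = ((8992 + 76) + 19176) + (-5 + 441) = (9068 + 19176) + 436 = 28244 + 436 = 28680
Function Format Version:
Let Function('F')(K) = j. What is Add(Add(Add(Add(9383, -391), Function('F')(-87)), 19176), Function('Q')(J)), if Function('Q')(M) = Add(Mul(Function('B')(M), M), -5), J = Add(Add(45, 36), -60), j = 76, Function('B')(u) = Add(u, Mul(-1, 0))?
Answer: 28680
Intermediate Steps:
Function('B')(u) = u (Function('B')(u) = Add(u, 0) = u)
Function('F')(K) = 76
J = 21 (J = Add(81, -60) = 21)
Function('Q')(M) = Add(-5, Pow(M, 2)) (Function('Q')(M) = Add(Mul(M, M), -5) = Add(Pow(M, 2), -5) = Add(-5, Pow(M, 2)))
Add(Add(Add(Add(9383, -391), Function('F')(-87)), 19176), Function('Q')(J)) = Add(Add(Add(Add(9383, -391), 76), 19176), Add(-5, Pow(21, 2))) = Add(Add(Add(8992, 76), 19176), Add(-5, 441)) = Add(Add(9068, 19176), 436) = Add(28244, 436) = 28680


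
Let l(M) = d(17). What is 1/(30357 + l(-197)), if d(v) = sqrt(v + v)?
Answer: 30357/921547415 - sqrt(34)/921547415 ≈ 3.2935e-5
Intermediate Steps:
d(v) = sqrt(2)*sqrt(v) (d(v) = sqrt(2*v) = sqrt(2)*sqrt(v))
l(M) = sqrt(34) (l(M) = sqrt(2)*sqrt(17) = sqrt(34))
1/(30357 + l(-197)) = 1/(30357 + sqrt(34))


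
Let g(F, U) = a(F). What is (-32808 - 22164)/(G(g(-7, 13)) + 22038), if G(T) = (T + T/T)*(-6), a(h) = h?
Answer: -9162/3679 ≈ -2.4903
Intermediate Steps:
g(F, U) = F
G(T) = -6 - 6*T (G(T) = (T + 1)*(-6) = (1 + T)*(-6) = -6 - 6*T)
(-32808 - 22164)/(G(g(-7, 13)) + 22038) = (-32808 - 22164)/((-6 - 6*(-7)) + 22038) = -54972/((-6 + 42) + 22038) = -54972/(36 + 22038) = -54972/22074 = -54972*1/22074 = -9162/3679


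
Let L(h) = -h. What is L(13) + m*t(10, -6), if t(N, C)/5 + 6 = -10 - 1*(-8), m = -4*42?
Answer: 6707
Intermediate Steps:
m = -168
t(N, C) = -40 (t(N, C) = -30 + 5*(-10 - 1*(-8)) = -30 + 5*(-10 + 8) = -30 + 5*(-2) = -30 - 10 = -40)
L(13) + m*t(10, -6) = -1*13 - 168*(-40) = -13 + 6720 = 6707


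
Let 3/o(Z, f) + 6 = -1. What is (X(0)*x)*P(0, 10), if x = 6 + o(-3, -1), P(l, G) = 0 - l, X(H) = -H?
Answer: 0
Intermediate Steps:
o(Z, f) = -3/7 (o(Z, f) = 3/(-6 - 1) = 3/(-7) = 3*(-1/7) = -3/7)
P(l, G) = -l
x = 39/7 (x = 6 - 3/7 = 39/7 ≈ 5.5714)
(X(0)*x)*P(0, 10) = (-1*0*(39/7))*(-1*0) = (0*(39/7))*0 = 0*0 = 0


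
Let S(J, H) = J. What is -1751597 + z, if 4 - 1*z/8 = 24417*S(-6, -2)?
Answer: -579549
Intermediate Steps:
z = 1172048 (z = 32 - 195336*(-6) = 32 - 8*(-146502) = 32 + 1172016 = 1172048)
-1751597 + z = -1751597 + 1172048 = -579549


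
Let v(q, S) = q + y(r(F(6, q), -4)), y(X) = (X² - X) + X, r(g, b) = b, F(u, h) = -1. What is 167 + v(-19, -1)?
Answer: 164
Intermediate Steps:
y(X) = X²
v(q, S) = 16 + q (v(q, S) = q + (-4)² = q + 16 = 16 + q)
167 + v(-19, -1) = 167 + (16 - 19) = 167 - 3 = 164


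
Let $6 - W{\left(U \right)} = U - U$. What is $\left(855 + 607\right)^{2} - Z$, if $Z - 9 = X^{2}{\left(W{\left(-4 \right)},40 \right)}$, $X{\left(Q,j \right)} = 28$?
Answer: $2136651$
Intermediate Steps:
$W{\left(U \right)} = 6$ ($W{\left(U \right)} = 6 - \left(U - U\right) = 6 - 0 = 6 + 0 = 6$)
$Z = 793$ ($Z = 9 + 28^{2} = 9 + 784 = 793$)
$\left(855 + 607\right)^{2} - Z = \left(855 + 607\right)^{2} - 793 = 1462^{2} - 793 = 2137444 - 793 = 2136651$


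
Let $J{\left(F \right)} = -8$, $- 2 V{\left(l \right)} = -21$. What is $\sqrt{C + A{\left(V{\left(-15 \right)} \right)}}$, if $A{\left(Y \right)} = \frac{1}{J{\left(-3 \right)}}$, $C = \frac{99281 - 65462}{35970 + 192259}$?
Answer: $\frac{\sqrt{19318671934}}{912916} \approx 0.15225$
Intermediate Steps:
$C = \frac{33819}{228229} \approx 0.14818$
$V{\left(l \right)} = \frac{21}{2}$ ($V{\left(l \right)} = \left(- \frac{1}{2}\right) \left(-21\right) = \frac{21}{2}$)
$A{\left(Y \right)} = - \frac{1}{8}$ ($A{\left(Y \right)} = \frac{1}{-8} = - \frac{1}{8}$)
$\sqrt{C + A{\left(V{\left(-15 \right)} \right)}} = \sqrt{\frac{33819}{228229} - \frac{1}{8}} = \sqrt{\frac{42323}{1825832}} = \frac{\sqrt{19318671934}}{912916}$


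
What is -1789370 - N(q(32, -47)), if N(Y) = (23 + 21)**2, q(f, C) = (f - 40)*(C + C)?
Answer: -1791306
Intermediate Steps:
q(f, C) = 2*C*(-40 + f) (q(f, C) = (-40 + f)*(2*C) = 2*C*(-40 + f))
N(Y) = 1936 (N(Y) = 44**2 = 1936)
-1789370 - N(q(32, -47)) = -1789370 - 1*1936 = -1789370 - 1936 = -1791306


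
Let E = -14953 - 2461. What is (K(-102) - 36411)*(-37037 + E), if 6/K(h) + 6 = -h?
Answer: 31721791325/16 ≈ 1.9826e+9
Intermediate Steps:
E = -17414
K(h) = 6/(-6 - h)
(K(-102) - 36411)*(-37037 + E) = (-6/(6 - 102) - 36411)*(-37037 - 17414) = (-6/(-96) - 36411)*(-54451) = (-6*(-1/96) - 36411)*(-54451) = (1/16 - 36411)*(-54451) = -582575/16*(-54451) = 31721791325/16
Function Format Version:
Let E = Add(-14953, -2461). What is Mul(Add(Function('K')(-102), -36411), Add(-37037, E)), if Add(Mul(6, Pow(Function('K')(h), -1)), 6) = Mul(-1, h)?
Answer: Rational(31721791325, 16) ≈ 1.9826e+9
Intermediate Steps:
E = -17414
Function('K')(h) = Mul(6, Pow(Add(-6, Mul(-1, h)), -1))
Mul(Add(Function('K')(-102), -36411), Add(-37037, E)) = Mul(Add(Mul(-6, Pow(Add(6, -102), -1)), -36411), Add(-37037, -17414)) = Mul(Add(Mul(-6, Pow(-96, -1)), -36411), -54451) = Mul(Add(Mul(-6, Rational(-1, 96)), -36411), -54451) = Mul(Add(Rational(1, 16), -36411), -54451) = Mul(Rational(-582575, 16), -54451) = Rational(31721791325, 16)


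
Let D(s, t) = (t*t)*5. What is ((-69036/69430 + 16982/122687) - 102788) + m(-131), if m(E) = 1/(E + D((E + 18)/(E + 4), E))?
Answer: -286311964639430449/2785437800070 ≈ -1.0279e+5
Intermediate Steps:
D(s, t) = 5*t² (D(s, t) = t²*5 = 5*t²)
m(E) = 1/(E + 5*E²)
((-69036/69430 + 16982/122687) - 102788) + m(-131) = ((-69036/69430 + 16982/122687) - 102788) + 1/((-131)*(1 + 5*(-131))) = ((-69036*1/69430 + 16982*(1/122687)) - 102788) - 1/(131*(1 - 655)) = ((-34518/34715 + 16982/122687) - 102788) - 1/131/(-654) = (-3645379736/4259079205 - 102788) - 1/131*(-1/654) = -437785878703276/4259079205 + 1/85674 = -286311964639430449/2785437800070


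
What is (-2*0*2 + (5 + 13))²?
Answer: 324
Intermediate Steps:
(-2*0*2 + (5 + 13))² = (0*2 + 18)² = (0 + 18)² = 18² = 324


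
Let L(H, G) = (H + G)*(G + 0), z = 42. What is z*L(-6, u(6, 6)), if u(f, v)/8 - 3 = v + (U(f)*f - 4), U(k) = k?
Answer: 4435872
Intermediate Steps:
u(f, v) = -8 + 8*v + 8*f² (u(f, v) = 24 + 8*(v + (f*f - 4)) = 24 + 8*(v + (f² - 4)) = 24 + 8*(v + (-4 + f²)) = 24 + 8*(-4 + v + f²) = 24 + (-32 + 8*v + 8*f²) = -8 + 8*v + 8*f²)
L(H, G) = G*(G + H) (L(H, G) = (G + H)*G = G*(G + H))
z*L(-6, u(6, 6)) = 42*((-8 + 8*6 + 8*6²)*((-8 + 8*6 + 8*6²) - 6)) = 42*((-8 + 48 + 8*36)*((-8 + 48 + 8*36) - 6)) = 42*((-8 + 48 + 288)*((-8 + 48 + 288) - 6)) = 42*(328*(328 - 6)) = 42*(328*322) = 42*105616 = 4435872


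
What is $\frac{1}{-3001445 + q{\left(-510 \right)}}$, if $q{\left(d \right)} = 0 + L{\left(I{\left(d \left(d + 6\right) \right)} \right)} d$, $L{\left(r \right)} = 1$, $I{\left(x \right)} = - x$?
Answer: $- \frac{1}{3001955} \approx -3.3312 \cdot 10^{-7}$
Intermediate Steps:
$q{\left(d \right)} = d$ ($q{\left(d \right)} = 0 + 1 d = 0 + d = d$)
$\frac{1}{-3001445 + q{\left(-510 \right)}} = \frac{1}{-3001445 - 510} = \frac{1}{-3001955} = - \frac{1}{3001955}$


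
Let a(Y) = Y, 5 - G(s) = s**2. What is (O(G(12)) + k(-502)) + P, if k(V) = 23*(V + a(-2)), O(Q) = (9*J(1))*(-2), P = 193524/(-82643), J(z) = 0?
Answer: -958191180/82643 ≈ -11594.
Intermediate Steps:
P = -193524/82643 (P = 193524*(-1/82643) = -193524/82643 ≈ -2.3417)
G(s) = 5 - s**2
O(Q) = 0 (O(Q) = (9*0)*(-2) = 0*(-2) = 0)
k(V) = -46 + 23*V (k(V) = 23*(V - 2) = 23*(-2 + V) = -46 + 23*V)
(O(G(12)) + k(-502)) + P = (0 + (-46 + 23*(-502))) - 193524/82643 = (0 + (-46 - 11546)) - 193524/82643 = (0 - 11592) - 193524/82643 = -11592 - 193524/82643 = -958191180/82643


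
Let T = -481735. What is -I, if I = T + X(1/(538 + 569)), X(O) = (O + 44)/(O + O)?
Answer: 914761/2 ≈ 4.5738e+5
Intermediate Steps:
X(O) = (44 + O)/(2*O) (X(O) = (44 + O)/((2*O)) = (44 + O)*(1/(2*O)) = (44 + O)/(2*O))
I = -914761/2 (I = -481735 + (44 + 1/(538 + 569))/(2*(1/(538 + 569))) = -481735 + (44 + 1/1107)/(2*(1/1107)) = -481735 + (½)*1107*(48709/1107) = -481735 + 48709/2 = -914761/2 ≈ -4.5738e+5)
-I = -1*(-914761/2) = 914761/2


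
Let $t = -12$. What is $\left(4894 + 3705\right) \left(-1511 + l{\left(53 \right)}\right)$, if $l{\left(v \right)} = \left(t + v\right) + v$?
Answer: $-12184783$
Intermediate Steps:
$l{\left(v \right)} = -12 + 2 v$ ($l{\left(v \right)} = \left(-12 + v\right) + v = -12 + 2 v$)
$\left(4894 + 3705\right) \left(-1511 + l{\left(53 \right)}\right) = \left(4894 + 3705\right) \left(-1511 + \left(-12 + 2 \cdot 53\right)\right) = 8599 \left(-1511 + \left(-12 + 106\right)\right) = 8599 \left(-1511 + 94\right) = 8599 \left(-1417\right) = -12184783$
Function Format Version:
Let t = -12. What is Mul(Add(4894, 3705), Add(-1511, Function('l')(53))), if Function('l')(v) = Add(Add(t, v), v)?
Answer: -12184783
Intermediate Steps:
Function('l')(v) = Add(-12, Mul(2, v)) (Function('l')(v) = Add(Add(-12, v), v) = Add(-12, Mul(2, v)))
Mul(Add(4894, 3705), Add(-1511, Function('l')(53))) = Mul(Add(4894, 3705), Add(-1511, Add(-12, Mul(2, 53)))) = Mul(8599, Add(-1511, Add(-12, 106))) = Mul(8599, Add(-1511, 94)) = Mul(8599, -1417) = -12184783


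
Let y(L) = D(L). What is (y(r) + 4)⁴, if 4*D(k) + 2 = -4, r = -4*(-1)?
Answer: 625/16 ≈ 39.063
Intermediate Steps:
r = 4
D(k) = -3/2 (D(k) = -½ + (¼)*(-4) = -½ - 1 = -3/2)
y(L) = -3/2
(y(r) + 4)⁴ = (-3/2 + 4)⁴ = (5/2)⁴ = 625/16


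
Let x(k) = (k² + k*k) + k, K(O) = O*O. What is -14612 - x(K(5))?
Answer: -15887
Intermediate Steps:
K(O) = O²
x(k) = k + 2*k² (x(k) = (k² + k²) + k = 2*k² + k = k + 2*k²)
-14612 - x(K(5)) = -14612 - 5²*(1 + 2*5²) = -14612 - 25*(1 + 2*25) = -14612 - 25*(1 + 50) = -14612 - 25*51 = -14612 - 1*1275 = -14612 - 1275 = -15887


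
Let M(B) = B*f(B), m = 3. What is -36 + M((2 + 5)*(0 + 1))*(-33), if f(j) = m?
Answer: -729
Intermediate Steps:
f(j) = 3
M(B) = 3*B (M(B) = B*3 = 3*B)
-36 + M((2 + 5)*(0 + 1))*(-33) = -36 + (3*((2 + 5)*(0 + 1)))*(-33) = -36 + (3*(7*1))*(-33) = -36 + (3*7)*(-33) = -36 + 21*(-33) = -36 - 693 = -729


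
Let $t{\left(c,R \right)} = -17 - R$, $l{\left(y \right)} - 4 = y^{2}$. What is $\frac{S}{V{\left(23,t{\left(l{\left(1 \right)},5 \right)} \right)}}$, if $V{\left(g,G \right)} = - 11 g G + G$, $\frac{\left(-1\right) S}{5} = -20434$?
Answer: $\frac{51085}{2772} \approx 18.429$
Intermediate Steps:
$S = 102170$ ($S = \left(-5\right) \left(-20434\right) = 102170$)
$l{\left(y \right)} = 4 + y^{2}$
$V{\left(g,G \right)} = G - 11 G g$ ($V{\left(g,G \right)} = - 11 G g + G = G - 11 G g$)
$\frac{S}{V{\left(23,t{\left(l{\left(1 \right)},5 \right)} \right)}} = \frac{102170}{\left(-17 - 5\right) \left(1 - 253\right)} = \frac{102170}{\left(-22\right) \left(-252\right)} = \frac{102170}{5544} = 102170 \cdot \frac{1}{5544} = \frac{51085}{2772}$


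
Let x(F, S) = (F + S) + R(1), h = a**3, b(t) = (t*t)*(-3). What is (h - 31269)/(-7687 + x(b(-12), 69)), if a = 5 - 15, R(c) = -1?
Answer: 32269/8051 ≈ 4.0081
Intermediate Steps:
b(t) = -3*t**2 (b(t) = t**2*(-3) = -3*t**2)
a = -10
h = -1000 (h = (-10)**3 = -1000)
x(F, S) = -1 + F + S (x(F, S) = (F + S) - 1 = -1 + F + S)
(h - 31269)/(-7687 + x(b(-12), 69)) = (-1000 - 31269)/(-7687 + (-1 - 3*(-12)**2 + 69)) = -32269/(-7687 + (-1 - 3*144 + 69)) = -32269/(-7687 + (-1 - 432 + 69)) = -32269/(-7687 - 364) = -32269/(-8051) = -32269*(-1/8051) = 32269/8051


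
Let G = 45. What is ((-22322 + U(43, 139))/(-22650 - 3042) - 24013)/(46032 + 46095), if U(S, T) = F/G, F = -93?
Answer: -225702319/865948860 ≈ -0.26064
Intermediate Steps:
U(S, T) = -31/15 (U(S, T) = -93/45 = -93*1/45 = -31/15)
((-22322 + U(43, 139))/(-22650 - 3042) - 24013)/(46032 + 46095) = ((-22322 - 31/15)/(-22650 - 3042) - 24013)/(46032 + 46095) = (-334861/15/(-25692) - 24013)/92127 = (-334861/15*(-1/25692) - 24013)*(1/92127) = (334861/385380 - 24013)*(1/92127) = -9253795079/385380*1/92127 = -225702319/865948860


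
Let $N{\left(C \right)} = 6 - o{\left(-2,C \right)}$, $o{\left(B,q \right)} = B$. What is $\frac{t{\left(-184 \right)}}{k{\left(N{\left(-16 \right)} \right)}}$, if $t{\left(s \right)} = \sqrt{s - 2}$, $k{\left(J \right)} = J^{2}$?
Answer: $\frac{i \sqrt{186}}{64} \approx 0.2131 i$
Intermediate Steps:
$N{\left(C \right)} = 8$ ($N{\left(C \right)} = 6 - -2 = 6 + 2 = 8$)
$t{\left(s \right)} = \sqrt{-2 + s}$
$\frac{t{\left(-184 \right)}}{k{\left(N{\left(-16 \right)} \right)}} = \frac{\sqrt{-2 - 184}}{8^{2}} = \frac{\sqrt{-186}}{64} = i \sqrt{186} \cdot \frac{1}{64} = \frac{i \sqrt{186}}{64}$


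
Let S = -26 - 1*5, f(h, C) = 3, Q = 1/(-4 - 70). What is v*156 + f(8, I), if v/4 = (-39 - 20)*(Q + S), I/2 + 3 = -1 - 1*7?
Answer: 42246471/37 ≈ 1.1418e+6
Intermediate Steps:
Q = -1/74 (Q = 1/(-74) = -1/74 ≈ -0.013514)
I = -22 (I = -6 + 2*(-1 - 1*7) = -6 + 2*(-1 - 7) = -6 + 2*(-8) = -6 - 16 = -22)
S = -31 (S = -26 - 5 = -31)
v = 270810/37 (v = 4*((-39 - 20)*(-1/74 - 31)) = 4*(-59*(-2295/74)) = 4*(135405/74) = 270810/37 ≈ 7319.2)
v*156 + f(8, I) = (270810/37)*156 + 3 = 42246360/37 + 3 = 42246471/37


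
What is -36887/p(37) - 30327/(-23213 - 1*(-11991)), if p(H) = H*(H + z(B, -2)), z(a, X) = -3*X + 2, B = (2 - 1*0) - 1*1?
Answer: -363451459/18684630 ≈ -19.452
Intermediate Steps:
B = 1 (B = (2 + 0) - 1 = 2 - 1 = 1)
z(a, X) = 2 - 3*X
p(H) = H*(8 + H) (p(H) = H*(H + (2 - 3*(-2))) = H*(H + (2 + 6)) = H*(H + 8) = H*(8 + H))
-36887/p(37) - 30327/(-23213 - 1*(-11991)) = -36887*1/(37*(8 + 37)) - 30327/(-23213 - 1*(-11991)) = -36887/(37*45) - 30327/(-23213 + 11991) = -36887/1665 - 30327/(-11222) = -36887*1/1665 - 30327*(-1/11222) = -36887/1665 + 30327/11222 = -363451459/18684630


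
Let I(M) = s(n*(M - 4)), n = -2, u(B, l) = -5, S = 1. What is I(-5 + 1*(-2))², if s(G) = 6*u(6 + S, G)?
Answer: 900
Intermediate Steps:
s(G) = -30 (s(G) = 6*(-5) = -30)
I(M) = -30
I(-5 + 1*(-2))² = (-30)² = 900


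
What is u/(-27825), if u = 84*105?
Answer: -84/265 ≈ -0.31698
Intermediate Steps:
u = 8820
u/(-27825) = 8820/(-27825) = 8820*(-1/27825) = -84/265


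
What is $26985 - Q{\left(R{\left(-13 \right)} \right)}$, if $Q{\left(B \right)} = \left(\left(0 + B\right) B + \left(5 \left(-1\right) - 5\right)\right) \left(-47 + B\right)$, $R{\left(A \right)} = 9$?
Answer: $29683$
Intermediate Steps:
$Q{\left(B \right)} = \left(-47 + B\right) \left(-10 + B^{2}\right)$ ($Q{\left(B \right)} = \left(B B - 10\right) \left(-47 + B\right) = \left(B^{2} - 10\right) \left(-47 + B\right) = \left(-10 + B^{2}\right) \left(-47 + B\right) = \left(-47 + B\right) \left(-10 + B^{2}\right)$)
$26985 - Q{\left(R{\left(-13 \right)} \right)} = 26985 - \left(470 + 9^{3} - 47 \cdot 9^{2} - 90\right) = 26985 - \left(470 + 729 - 3807 - 90\right) = 26985 - -2698 = 26985 + 2698 = 29683$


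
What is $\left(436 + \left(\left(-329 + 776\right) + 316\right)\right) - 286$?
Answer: $913$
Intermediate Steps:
$\left(436 + \left(\left(-329 + 776\right) + 316\right)\right) - 286 = \left(436 + \left(447 + 316\right)\right) - 286 = \left(436 + 763\right) - 286 = 1199 - 286 = 913$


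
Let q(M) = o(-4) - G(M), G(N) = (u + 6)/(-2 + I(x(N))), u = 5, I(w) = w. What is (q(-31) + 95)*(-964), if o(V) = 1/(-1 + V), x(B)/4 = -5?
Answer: -459346/5 ≈ -91869.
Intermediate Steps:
x(B) = -20 (x(B) = 4*(-5) = -20)
G(N) = -½ (G(N) = (5 + 6)/(-2 - 20) = 11/(-22) = 11*(-1/22) = -½)
q(M) = 3/10 (q(M) = 1/(-1 - 4) - 1*(-½) = 1/(-5) + ½ = -⅕ + ½ = 3/10)
(q(-31) + 95)*(-964) = (3/10 + 95)*(-964) = (953/10)*(-964) = -459346/5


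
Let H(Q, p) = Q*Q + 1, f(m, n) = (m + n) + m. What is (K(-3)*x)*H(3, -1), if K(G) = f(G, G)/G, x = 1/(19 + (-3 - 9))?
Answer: 30/7 ≈ 4.2857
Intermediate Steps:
f(m, n) = n + 2*m
x = ⅐ (x = 1/(19 - 12) = 1/7 = ⅐ ≈ 0.14286)
K(G) = 3 (K(G) = (G + 2*G)/G = (3*G)/G = 3)
H(Q, p) = 1 + Q² (H(Q, p) = Q² + 1 = 1 + Q²)
(K(-3)*x)*H(3, -1) = (3*(⅐))*(1 + 3²) = 3*(1 + 9)/7 = (3/7)*10 = 30/7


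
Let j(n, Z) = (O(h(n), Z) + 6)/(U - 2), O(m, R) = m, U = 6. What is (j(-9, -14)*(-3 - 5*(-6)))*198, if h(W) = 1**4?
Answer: 18711/2 ≈ 9355.5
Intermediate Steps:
h(W) = 1
j(n, Z) = 7/4 (j(n, Z) = (1 + 6)/(6 - 2) = 7/4)
(j(-9, -14)*(-3 - 5*(-6)))*198 = (7*(-3 - 5*(-6))/4)*198 = (7*(-3 + 30)/4)*198 = ((7/4)*27)*198 = (189/4)*198 = 18711/2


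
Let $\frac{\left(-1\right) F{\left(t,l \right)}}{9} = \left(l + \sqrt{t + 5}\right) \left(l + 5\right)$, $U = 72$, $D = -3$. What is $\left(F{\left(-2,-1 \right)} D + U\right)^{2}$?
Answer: $36288 - 7776 \sqrt{3} \approx 22820.0$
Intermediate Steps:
$F{\left(t,l \right)} = - 9 \left(5 + l\right) \left(l + \sqrt{5 + t}\right)$ ($F{\left(t,l \right)} = - 9 \left(l + \sqrt{t + 5}\right) \left(l + 5\right) = - 9 \left(l + \sqrt{5 + t}\right) \left(5 + l\right) = - 9 \left(5 + l\right) \left(l + \sqrt{5 + t}\right)$)
$\left(F{\left(-2,-1 \right)} D + U\right)^{2} = \left(\left(\left(-45\right) \left(-1\right) - 45 \sqrt{5 - 2} - 9 \left(-1\right)^{2} - - 9 \sqrt{5 - 2}\right) \left(-3\right) + 72\right)^{2} = \left(\left(45 - 45 \sqrt{3} - 9 - - 9 \sqrt{3}\right) \left(-3\right) + 72\right)^{2} = \left(\left(45 - 45 \sqrt{3} - 9 + 9 \sqrt{3}\right) \left(-3\right) + 72\right)^{2} = \left(\left(36 - 36 \sqrt{3}\right) \left(-3\right) + 72\right)^{2} = \left(\left(-108 + 108 \sqrt{3}\right) + 72\right)^{2} = \left(-36 + 108 \sqrt{3}\right)^{2}$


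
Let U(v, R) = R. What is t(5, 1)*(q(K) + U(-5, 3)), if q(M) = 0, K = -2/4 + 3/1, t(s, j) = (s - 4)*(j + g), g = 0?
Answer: 3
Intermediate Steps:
t(s, j) = j*(-4 + s) (t(s, j) = (s - 4)*(j + 0) = (-4 + s)*j = j*(-4 + s))
K = 5/2 (K = -2*¼ + 3*1 = -½ + 3 = 5/2 ≈ 2.5000)
t(5, 1)*(q(K) + U(-5, 3)) = (1*(-4 + 5))*(0 + 3) = (1*1)*3 = 1*3 = 3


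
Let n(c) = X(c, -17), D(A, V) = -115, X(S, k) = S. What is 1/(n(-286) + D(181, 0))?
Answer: -1/401 ≈ -0.0024938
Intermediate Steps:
n(c) = c
1/(n(-286) + D(181, 0)) = 1/(-286 - 115) = 1/(-401) = -1/401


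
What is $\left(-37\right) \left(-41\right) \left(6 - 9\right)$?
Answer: $-4551$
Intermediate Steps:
$\left(-37\right) \left(-41\right) \left(6 - 9\right) = 1517 \left(-3\right) = -4551$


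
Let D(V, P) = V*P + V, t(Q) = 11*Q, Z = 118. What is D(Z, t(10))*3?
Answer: 39294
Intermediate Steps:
D(V, P) = V + P*V (D(V, P) = P*V + V = V + P*V)
D(Z, t(10))*3 = (118*(1 + 11*10))*3 = (118*(1 + 110))*3 = (118*111)*3 = 13098*3 = 39294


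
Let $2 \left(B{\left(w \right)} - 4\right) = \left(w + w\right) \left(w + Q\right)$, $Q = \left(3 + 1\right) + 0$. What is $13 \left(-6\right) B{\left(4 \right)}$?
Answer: $-2808$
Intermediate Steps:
$Q = 4$ ($Q = 4 + 0 = 4$)
$B{\left(w \right)} = 4 + w \left(4 + w\right)$ ($B{\left(w \right)} = 4 + \frac{\left(w + w\right) \left(w + 4\right)}{2} = 4 + \frac{2 w \left(4 + w\right)}{2} = 4 + w \left(4 + w\right)$)
$13 \left(-6\right) B{\left(4 \right)} = 13 \left(-6\right) \left(4 + 4^{2} + 4 \cdot 4\right) = - 78 \left(4 + 16 + 16\right) = \left(-78\right) 36 = -2808$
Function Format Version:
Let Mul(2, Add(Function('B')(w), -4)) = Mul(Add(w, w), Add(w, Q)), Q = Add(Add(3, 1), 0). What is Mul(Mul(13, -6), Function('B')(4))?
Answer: -2808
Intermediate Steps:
Q = 4 (Q = Add(4, 0) = 4)
Function('B')(w) = Add(4, Mul(w, Add(4, w))) (Function('B')(w) = Add(4, Mul(Rational(1, 2), Mul(Add(w, w), Add(w, 4)))) = Add(4, Mul(Rational(1, 2), Mul(Mul(2, w), Add(4, w)))) = Add(4, Mul(Rational(1, 2), Mul(2, w, Add(4, w)))) = Add(4, Mul(w, Add(4, w))))
Mul(Mul(13, -6), Function('B')(4)) = Mul(Mul(13, -6), Add(4, Pow(4, 2), Mul(4, 4))) = Mul(-78, Add(4, 16, 16)) = Mul(-78, 36) = -2808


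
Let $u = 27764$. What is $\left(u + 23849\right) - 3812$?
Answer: $47801$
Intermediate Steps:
$\left(u + 23849\right) - 3812 = \left(27764 + 23849\right) - 3812 = 51613 - 3812 = 47801$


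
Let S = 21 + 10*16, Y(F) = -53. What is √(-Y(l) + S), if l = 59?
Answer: 3*√26 ≈ 15.297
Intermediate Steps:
S = 181 (S = 21 + 160 = 181)
√(-Y(l) + S) = √(-1*(-53) + 181) = √(53 + 181) = √234 = 3*√26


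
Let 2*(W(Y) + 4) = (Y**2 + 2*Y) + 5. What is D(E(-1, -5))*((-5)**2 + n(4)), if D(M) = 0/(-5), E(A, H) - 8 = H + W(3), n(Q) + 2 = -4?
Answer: 0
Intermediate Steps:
n(Q) = -6 (n(Q) = -2 - 4 = -6)
W(Y) = -3/2 + Y + Y**2/2 (W(Y) = -4 + ((Y**2 + 2*Y) + 5)/2 = -4 + (5 + Y**2 + 2*Y)/2 = -4 + (5/2 + Y + Y**2/2) = -3/2 + Y + Y**2/2)
E(A, H) = 14 + H (E(A, H) = 8 + (H + (-3/2 + 3 + (1/2)*3**2)) = 8 + (H + (-3/2 + 3 + (1/2)*9)) = 8 + (H + (-3/2 + 3 + 9/2)) = 8 + (H + 6) = 8 + (6 + H) = 14 + H)
D(M) = 0 (D(M) = 0*(-1/5) = 0)
D(E(-1, -5))*((-5)**2 + n(4)) = 0*((-5)**2 - 6) = 0*(25 - 6) = 0*19 = 0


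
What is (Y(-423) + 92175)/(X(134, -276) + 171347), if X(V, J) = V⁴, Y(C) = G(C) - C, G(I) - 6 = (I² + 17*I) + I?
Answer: 87973/107529761 ≈ 0.00081813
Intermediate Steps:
G(I) = 6 + I² + 18*I (G(I) = 6 + ((I² + 17*I) + I) = 6 + (I² + 18*I) = 6 + I² + 18*I)
Y(C) = 6 + C² + 17*C (Y(C) = (6 + C² + 18*C) - C = 6 + C² + 17*C)
(Y(-423) + 92175)/(X(134, -276) + 171347) = ((6 + (-423)² + 17*(-423)) + 92175)/(134⁴ + 171347) = ((6 + 178929 - 7191) + 92175)/(322417936 + 171347) = (171744 + 92175)/322589283 = 263919*(1/322589283) = 87973/107529761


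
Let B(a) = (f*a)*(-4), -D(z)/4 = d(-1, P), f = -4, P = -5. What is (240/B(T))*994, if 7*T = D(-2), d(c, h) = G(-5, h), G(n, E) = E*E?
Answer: -10437/10 ≈ -1043.7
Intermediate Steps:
G(n, E) = E**2
d(c, h) = h**2
D(z) = -100 (D(z) = -4*(-5)**2 = -4*25 = -100)
T = -100/7 (T = (1/7)*(-100) = -100/7 ≈ -14.286)
B(a) = 16*a (B(a) = -4*a*(-4) = 16*a)
(240/B(T))*994 = (240/((16*(-100/7))))*994 = (240/(-1600/7))*994 = (240*(-7/1600))*994 = -21/20*994 = -10437/10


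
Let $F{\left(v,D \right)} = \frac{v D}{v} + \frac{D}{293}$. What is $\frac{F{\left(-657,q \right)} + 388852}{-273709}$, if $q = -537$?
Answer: $- \frac{113775758}{80196737} \approx -1.4187$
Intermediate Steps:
$F{\left(v,D \right)} = \frac{294 D}{293}$ ($F{\left(v,D \right)} = \frac{D v}{v} + D \frac{1}{293} = D + \frac{D}{293} = \frac{294 D}{293}$)
$\frac{F{\left(-657,q \right)} + 388852}{-273709} = \frac{\frac{294}{293} \left(-537\right) + 388852}{-273709} = \left(- \frac{157878}{293} + 388852\right) \left(- \frac{1}{273709}\right) = \frac{113775758}{293} \left(- \frac{1}{273709}\right) = - \frac{113775758}{80196737}$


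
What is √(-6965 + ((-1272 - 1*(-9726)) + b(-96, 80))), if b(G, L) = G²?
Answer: √10705 ≈ 103.46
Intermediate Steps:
√(-6965 + ((-1272 - 1*(-9726)) + b(-96, 80))) = √(-6965 + ((-1272 - 1*(-9726)) + (-96)²)) = √(-6965 + ((-1272 + 9726) + 9216)) = √(-6965 + (8454 + 9216)) = √(-6965 + 17670) = √10705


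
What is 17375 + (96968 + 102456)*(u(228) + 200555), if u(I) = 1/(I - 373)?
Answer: 5799346966351/145 ≈ 3.9996e+10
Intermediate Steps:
u(I) = 1/(-373 + I)
17375 + (96968 + 102456)*(u(228) + 200555) = 17375 + (96968 + 102456)*(1/(-373 + 228) + 200555) = 17375 + 199424*(1/(-145) + 200555) = 17375 + 199424*(-1/145 + 200555) = 17375 + 199424*(29080474/145) = 17375 + 5799344446976/145 = 5799346966351/145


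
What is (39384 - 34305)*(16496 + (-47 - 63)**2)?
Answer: 145239084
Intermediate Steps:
(39384 - 34305)*(16496 + (-47 - 63)**2) = 5079*(16496 + (-110)**2) = 5079*(16496 + 12100) = 5079*28596 = 145239084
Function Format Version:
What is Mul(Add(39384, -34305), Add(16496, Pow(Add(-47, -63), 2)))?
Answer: 145239084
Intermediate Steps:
Mul(Add(39384, -34305), Add(16496, Pow(Add(-47, -63), 2))) = Mul(5079, Add(16496, Pow(-110, 2))) = Mul(5079, Add(16496, 12100)) = Mul(5079, 28596) = 145239084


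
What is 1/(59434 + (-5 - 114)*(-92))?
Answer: 1/70382 ≈ 1.4208e-5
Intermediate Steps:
1/(59434 + (-5 - 114)*(-92)) = 1/(59434 - 119*(-92)) = 1/(59434 + 10948) = 1/70382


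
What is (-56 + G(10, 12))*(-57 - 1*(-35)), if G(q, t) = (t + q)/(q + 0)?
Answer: 5918/5 ≈ 1183.6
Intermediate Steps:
G(q, t) = (q + t)/q
(-56 + G(10, 12))*(-57 - 1*(-35)) = (-56 + (10 + 12)/10)*(-57 - 1*(-35)) = (-56 + (⅒)*22)*(-57 + 35) = (-56 + 11/5)*(-22) = -269/5*(-22) = 5918/5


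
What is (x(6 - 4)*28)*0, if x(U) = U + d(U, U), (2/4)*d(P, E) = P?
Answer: 0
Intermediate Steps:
d(P, E) = 2*P
x(U) = 3*U (x(U) = U + 2*U = 3*U)
(x(6 - 4)*28)*0 = ((3*(6 - 4))*28)*0 = ((3*2)*28)*0 = (6*28)*0 = 168*0 = 0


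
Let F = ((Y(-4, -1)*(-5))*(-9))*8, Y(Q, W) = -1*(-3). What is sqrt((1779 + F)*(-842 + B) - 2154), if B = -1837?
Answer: I*sqrt(7661415) ≈ 2767.9*I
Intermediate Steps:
Y(Q, W) = 3
F = 1080 (F = ((3*(-5))*(-9))*8 = -15*(-9)*8 = 135*8 = 1080)
sqrt((1779 + F)*(-842 + B) - 2154) = sqrt((1779 + 1080)*(-842 - 1837) - 2154) = sqrt(2859*(-2679) - 2154) = sqrt(-7659261 - 2154) = sqrt(-7661415) = I*sqrt(7661415)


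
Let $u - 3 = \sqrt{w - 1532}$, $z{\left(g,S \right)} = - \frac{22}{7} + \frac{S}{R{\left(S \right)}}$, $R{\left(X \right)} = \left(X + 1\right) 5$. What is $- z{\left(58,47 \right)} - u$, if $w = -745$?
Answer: $- \frac{89}{1680} - 3 i \sqrt{253} \approx -0.052976 - 47.718 i$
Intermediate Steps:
$R{\left(X \right)} = 5 + 5 X$ ($R{\left(X \right)} = \left(1 + X\right) 5 = 5 + 5 X$)
$z{\left(g,S \right)} = - \frac{22}{7} + \frac{S}{5 + 5 S}$
$u = 3 + 3 i \sqrt{253}$ ($u = 3 + \sqrt{-745 - 1532} = 3 + \sqrt{-2277} = 3 + 3 i \sqrt{253} \approx 3.0 + 47.718 i$)
$- z{\left(58,47 \right)} - u = - \frac{-110 - 4841}{35 \left(1 + 47\right)} - \left(3 + 3 i \sqrt{253}\right) = - \frac{-110 - 4841}{35 \cdot 48} - \left(3 + 3 i \sqrt{253}\right) = - \frac{-4951}{35 \cdot 48} - \left(3 + 3 i \sqrt{253}\right) = \left(-1\right) \left(- \frac{4951}{1680}\right) - \left(3 + 3 i \sqrt{253}\right) = \frac{4951}{1680} - \left(3 + 3 i \sqrt{253}\right) = - \frac{89}{1680} - 3 i \sqrt{253}$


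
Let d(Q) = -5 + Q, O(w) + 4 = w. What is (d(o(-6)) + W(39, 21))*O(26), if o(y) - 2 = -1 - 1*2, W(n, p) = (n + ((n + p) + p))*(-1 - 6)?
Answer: -18612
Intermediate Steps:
O(w) = -4 + w
W(n, p) = -14*n - 14*p (W(n, p) = (n + (n + 2*p))*(-7) = (2*n + 2*p)*(-7) = -14*n - 14*p)
o(y) = -1 (o(y) = 2 + (-1 - 1*2) = 2 + (-1 - 2) = 2 - 3 = -1)
(d(o(-6)) + W(39, 21))*O(26) = ((-5 - 1) + (-14*39 - 14*21))*(-4 + 26) = (-6 + (-546 - 294))*22 = (-6 - 840)*22 = -846*22 = -18612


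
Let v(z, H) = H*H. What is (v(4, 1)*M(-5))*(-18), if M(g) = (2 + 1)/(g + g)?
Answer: 27/5 ≈ 5.4000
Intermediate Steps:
M(g) = 3/(2*g) (M(g) = 3/((2*g)) = 3*(1/(2*g)) = 3/(2*g))
v(z, H) = H²
(v(4, 1)*M(-5))*(-18) = (1²*((3/2)/(-5)))*(-18) = (1*((3/2)*(-⅕)))*(-18) = (1*(-3/10))*(-18) = -3/10*(-18) = 27/5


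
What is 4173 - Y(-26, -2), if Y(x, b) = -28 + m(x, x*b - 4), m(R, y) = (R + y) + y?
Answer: 4131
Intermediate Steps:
m(R, y) = R + 2*y
Y(x, b) = -36 + x + 2*b*x (Y(x, b) = -28 + (x + 2*(x*b - 4)) = -28 + (x + 2*(b*x - 4)) = -28 + (x + 2*(-4 + b*x)) = -28 + (x + (-8 + 2*b*x)) = -28 + (-8 + x + 2*b*x) = -36 + x + 2*b*x)
4173 - Y(-26, -2) = 4173 - (-36 - 26 + 2*(-2)*(-26)) = 4173 - (-36 - 26 + 104) = 4173 - 1*42 = 4173 - 42 = 4131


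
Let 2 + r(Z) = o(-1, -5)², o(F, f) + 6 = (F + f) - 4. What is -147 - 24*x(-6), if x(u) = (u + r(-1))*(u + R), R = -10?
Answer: 95085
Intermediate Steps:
o(F, f) = -10 + F + f (o(F, f) = -6 + ((F + f) - 4) = -6 + (-4 + F + f) = -10 + F + f)
r(Z) = 254 (r(Z) = -2 + (-10 - 1 - 5)² = -2 + (-16)² = -2 + 256 = 254)
x(u) = (-10 + u)*(254 + u) (x(u) = (u + 254)*(u - 10) = (254 + u)*(-10 + u) = (-10 + u)*(254 + u))
-147 - 24*x(-6) = -147 - 24*(-2540 + (-6)² + 244*(-6)) = -147 - 24*(-2540 + 36 - 1464) = -147 - 24*(-3968) = -147 + 95232 = 95085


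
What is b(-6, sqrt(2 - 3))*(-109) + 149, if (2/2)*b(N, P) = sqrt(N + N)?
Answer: 149 - 218*I*sqrt(3) ≈ 149.0 - 377.59*I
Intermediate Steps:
b(N, P) = sqrt(2)*sqrt(N) (b(N, P) = sqrt(N + N) = sqrt(2*N) = sqrt(2)*sqrt(N))
b(-6, sqrt(2 - 3))*(-109) + 149 = (sqrt(2)*sqrt(-6))*(-109) + 149 = (sqrt(2)*(I*sqrt(6)))*(-109) + 149 = (2*I*sqrt(3))*(-109) + 149 = -218*I*sqrt(3) + 149 = 149 - 218*I*sqrt(3)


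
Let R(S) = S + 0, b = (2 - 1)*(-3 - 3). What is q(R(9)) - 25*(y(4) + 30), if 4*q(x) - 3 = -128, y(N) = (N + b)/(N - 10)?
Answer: -9475/12 ≈ -789.58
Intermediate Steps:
b = -6 (b = 1*(-6) = -6)
R(S) = S
y(N) = (-6 + N)/(-10 + N) (y(N) = (N - 6)/(N - 10) = (-6 + N)/(-10 + N))
q(x) = -125/4 (q(x) = ¾ + (¼)*(-128) = ¾ - 32 = -125/4)
q(R(9)) - 25*(y(4) + 30) = -125/4 - 25*((-6 + 4)/(-10 + 4) + 30) = -125/4 - 25*(-2/(-6) + 30) = -125/4 - 25*(-⅙*(-2) + 30) = -125/4 - 25*(⅓ + 30) = -125/4 - 25*91/3 = -125/4 - 1*2275/3 = -125/4 - 2275/3 = -9475/12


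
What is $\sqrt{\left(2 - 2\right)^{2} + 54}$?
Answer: $3 \sqrt{6} \approx 7.3485$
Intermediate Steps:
$\sqrt{\left(2 - 2\right)^{2} + 54} = \sqrt{0^{2} + 54} = \sqrt{0 + 54} = \sqrt{54} = 3 \sqrt{6}$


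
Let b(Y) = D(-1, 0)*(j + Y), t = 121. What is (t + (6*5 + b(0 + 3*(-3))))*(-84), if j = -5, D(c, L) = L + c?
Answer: -13860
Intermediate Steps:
b(Y) = 5 - Y (b(Y) = (0 - 1)*(-5 + Y) = -(-5 + Y) = 5 - Y)
(t + (6*5 + b(0 + 3*(-3))))*(-84) = (121 + (6*5 + (5 - (0 + 3*(-3)))))*(-84) = (121 + (30 + (5 - (0 - 9))))*(-84) = (121 + (30 + (5 - 1*(-9))))*(-84) = (121 + (30 + (5 + 9)))*(-84) = (121 + (30 + 14))*(-84) = (121 + 44)*(-84) = 165*(-84) = -13860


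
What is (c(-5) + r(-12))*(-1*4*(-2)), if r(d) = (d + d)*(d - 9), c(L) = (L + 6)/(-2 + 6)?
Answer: 4034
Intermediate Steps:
c(L) = 3/2 + L/4 (c(L) = (6 + L)/4 = 3/2 + L/4)
r(d) = 2*d*(-9 + d) (r(d) = (2*d)*(-9 + d) = 2*d*(-9 + d))
(c(-5) + r(-12))*(-1*4*(-2)) = ((3/2 + (¼)*(-5)) + 2*(-12)*(-9 - 12))*(-1*4*(-2)) = ((3/2 - 5/4) + 2*(-12)*(-21))*(-4*(-2)) = (¼ + 504)*8 = (2017/4)*8 = 4034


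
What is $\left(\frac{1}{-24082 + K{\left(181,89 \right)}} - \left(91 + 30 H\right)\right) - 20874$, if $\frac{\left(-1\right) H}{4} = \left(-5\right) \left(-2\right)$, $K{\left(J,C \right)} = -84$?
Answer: $- \frac{477640991}{24166} \approx -19765.0$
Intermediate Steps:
$H = -40$ ($H = - 4 \left(\left(-5\right) \left(-2\right)\right) = \left(-4\right) 10 = -40$)
$\left(\frac{1}{-24082 + K{\left(181,89 \right)}} - \left(91 + 30 H\right)\right) - 20874 = \left(\frac{1}{-24082 - 84} - -1109\right) - 20874 = \left(\frac{1}{-24166} + \left(-91 + 1200\right)\right) - 20874 = \left(- \frac{1}{24166} + 1109\right) - 20874 = \frac{26800093}{24166} - 20874 = - \frac{477640991}{24166}$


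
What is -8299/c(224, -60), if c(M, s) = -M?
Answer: 8299/224 ≈ 37.049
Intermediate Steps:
-8299/c(224, -60) = -8299/((-1*224)) = -8299/(-224) = -8299*(-1/224) = 8299/224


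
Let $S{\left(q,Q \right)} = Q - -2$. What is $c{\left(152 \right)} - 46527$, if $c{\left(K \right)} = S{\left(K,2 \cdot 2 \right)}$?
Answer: $-46521$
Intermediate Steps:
$S{\left(q,Q \right)} = 2 + Q$ ($S{\left(q,Q \right)} = Q + 2 = 2 + Q$)
$c{\left(K \right)} = 6$ ($c{\left(K \right)} = 2 + 2 \cdot 2 = 2 + 4 = 6$)
$c{\left(152 \right)} - 46527 = 6 - 46527 = -46521$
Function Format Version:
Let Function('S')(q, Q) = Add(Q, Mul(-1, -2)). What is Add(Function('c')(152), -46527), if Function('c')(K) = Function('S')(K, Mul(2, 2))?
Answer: -46521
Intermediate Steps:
Function('S')(q, Q) = Add(2, Q) (Function('S')(q, Q) = Add(Q, 2) = Add(2, Q))
Function('c')(K) = 6 (Function('c')(K) = Add(2, Mul(2, 2)) = Add(2, 4) = 6)
Add(Function('c')(152), -46527) = Add(6, -46527) = -46521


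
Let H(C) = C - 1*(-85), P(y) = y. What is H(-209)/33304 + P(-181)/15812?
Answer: -998589/65825356 ≈ -0.015170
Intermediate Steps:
H(C) = 85 + C (H(C) = C + 85 = 85 + C)
H(-209)/33304 + P(-181)/15812 = (85 - 209)/33304 - 181/15812 = -124*1/33304 - 181*1/15812 = -31/8326 - 181/15812 = -998589/65825356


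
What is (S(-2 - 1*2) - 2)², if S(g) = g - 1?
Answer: 49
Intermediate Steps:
S(g) = -1 + g
(S(-2 - 1*2) - 2)² = ((-1 + (-2 - 1*2)) - 2)² = ((-1 + (-2 - 2)) - 2)² = ((-1 - 4) - 2)² = (-5 - 2)² = (-7)² = 49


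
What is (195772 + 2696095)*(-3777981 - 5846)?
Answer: -10942324435009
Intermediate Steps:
(195772 + 2696095)*(-3777981 - 5846) = 2891867*(-3783827) = -10942324435009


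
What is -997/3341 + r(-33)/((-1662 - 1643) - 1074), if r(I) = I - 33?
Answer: -4145357/14630239 ≈ -0.28334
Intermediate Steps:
r(I) = -33 + I
-997/3341 + r(-33)/((-1662 - 1643) - 1074) = -997/3341 + (-33 - 33)/((-1662 - 1643) - 1074) = -997*1/3341 - 66/(-3305 - 1074) = -997/3341 - 66/(-4379) = -997/3341 - 66*(-1/4379) = -997/3341 + 66/4379 = -4145357/14630239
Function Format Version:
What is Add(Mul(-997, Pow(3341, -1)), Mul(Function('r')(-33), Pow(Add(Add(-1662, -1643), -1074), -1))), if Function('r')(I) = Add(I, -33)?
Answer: Rational(-4145357, 14630239) ≈ -0.28334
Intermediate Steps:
Function('r')(I) = Add(-33, I)
Add(Mul(-997, Pow(3341, -1)), Mul(Function('r')(-33), Pow(Add(Add(-1662, -1643), -1074), -1))) = Add(Mul(-997, Pow(3341, -1)), Mul(Add(-33, -33), Pow(Add(Add(-1662, -1643), -1074), -1))) = Add(Mul(-997, Rational(1, 3341)), Mul(-66, Pow(Add(-3305, -1074), -1))) = Add(Rational(-997, 3341), Mul(-66, Pow(-4379, -1))) = Add(Rational(-997, 3341), Mul(-66, Rational(-1, 4379))) = Add(Rational(-997, 3341), Rational(66, 4379)) = Rational(-4145357, 14630239)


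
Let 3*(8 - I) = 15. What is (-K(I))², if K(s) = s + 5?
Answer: 64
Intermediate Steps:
I = 3 (I = 8 - ⅓*15 = 8 - 5 = 3)
K(s) = 5 + s
(-K(I))² = (-(5 + 3))² = (-1*8)² = (-8)² = 64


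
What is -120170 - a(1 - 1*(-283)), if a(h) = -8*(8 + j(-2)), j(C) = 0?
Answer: -120106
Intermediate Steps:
a(h) = -64 (a(h) = -8*(8 + 0) = -8*8 = -64)
-120170 - a(1 - 1*(-283)) = -120170 - 1*(-64) = -120170 + 64 = -120106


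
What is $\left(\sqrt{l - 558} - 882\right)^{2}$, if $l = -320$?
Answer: $\left(882 - i \sqrt{878}\right)^{2} \approx 7.7705 \cdot 10^{5} - 52269.0 i$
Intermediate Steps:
$\left(\sqrt{l - 558} - 882\right)^{2} = \left(\sqrt{-320 - 558} - 882\right)^{2} = \left(\sqrt{-878} - 882\right)^{2} = \left(i \sqrt{878} - 882\right)^{2} = \left(-882 + i \sqrt{878}\right)^{2}$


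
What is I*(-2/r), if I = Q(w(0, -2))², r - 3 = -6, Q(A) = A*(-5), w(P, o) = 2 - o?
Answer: 800/3 ≈ 266.67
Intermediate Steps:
Q(A) = -5*A
r = -3 (r = 3 - 6 = -3)
I = 400 (I = (-5*(2 - 1*(-2)))² = (-5*(2 + 2))² = (-5*4)² = (-20)² = 400)
I*(-2/r) = 400*(-2/(-3)) = 400*(-2*(-⅓)) = 400*(⅔) = 800/3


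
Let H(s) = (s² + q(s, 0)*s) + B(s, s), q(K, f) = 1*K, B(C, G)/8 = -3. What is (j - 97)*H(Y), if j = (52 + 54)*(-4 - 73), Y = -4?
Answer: -66072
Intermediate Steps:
j = -8162 (j = 106*(-77) = -8162)
B(C, G) = -24 (B(C, G) = 8*(-3) = -24)
q(K, f) = K
H(s) = -24 + 2*s² (H(s) = (s² + s*s) - 24 = (s² + s²) - 24 = 2*s² - 24 = -24 + 2*s²)
(j - 97)*H(Y) = (-8162 - 97)*(-24 + 2*(-4)²) = -8259*(-24 + 2*16) = -8259*(-24 + 32) = -8259*8 = -66072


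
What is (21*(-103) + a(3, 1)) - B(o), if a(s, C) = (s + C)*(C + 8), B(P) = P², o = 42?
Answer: -3891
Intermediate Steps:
a(s, C) = (8 + C)*(C + s) (a(s, C) = (C + s)*(8 + C) = (8 + C)*(C + s))
(21*(-103) + a(3, 1)) - B(o) = (21*(-103) + (1² + 8*1 + 8*3 + 1*3)) - 1*42² = (-2163 + (1 + 8 + 24 + 3)) - 1*1764 = (-2163 + 36) - 1764 = -2127 - 1764 = -3891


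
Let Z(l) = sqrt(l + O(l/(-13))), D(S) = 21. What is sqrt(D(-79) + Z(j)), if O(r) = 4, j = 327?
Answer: sqrt(21 + sqrt(331)) ≈ 6.2605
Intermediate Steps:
Z(l) = sqrt(4 + l) (Z(l) = sqrt(l + 4) = sqrt(4 + l))
sqrt(D(-79) + Z(j)) = sqrt(21 + sqrt(4 + 327)) = sqrt(21 + sqrt(331))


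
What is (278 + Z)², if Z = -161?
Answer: 13689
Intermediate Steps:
(278 + Z)² = (278 - 161)² = 117² = 13689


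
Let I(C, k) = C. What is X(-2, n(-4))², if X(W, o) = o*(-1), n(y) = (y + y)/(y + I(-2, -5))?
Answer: 16/9 ≈ 1.7778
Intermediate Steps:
n(y) = 2*y/(-2 + y) (n(y) = (y + y)/(y - 2) = (2*y)/(-2 + y) = 2*y/(-2 + y))
X(W, o) = -o
X(-2, n(-4))² = (-2*(-4)/(-2 - 4))² = (-2*(-4)/(-6))² = (-2*(-4)*(-1)/6)² = (-1*4/3)² = (-4/3)² = 16/9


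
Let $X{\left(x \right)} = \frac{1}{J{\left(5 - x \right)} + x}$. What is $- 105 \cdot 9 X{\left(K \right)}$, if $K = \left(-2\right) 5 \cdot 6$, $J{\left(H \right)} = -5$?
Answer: $\frac{189}{13} \approx 14.538$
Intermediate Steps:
$K = -60$ ($K = \left(-10\right) 6 = -60$)
$X{\left(x \right)} = \frac{1}{-5 + x}$
$- 105 \cdot 9 X{\left(K \right)} = - 105 \frac{9}{-5 - 60} = - 105 \frac{9}{-65} = - 105 \cdot 9 \left(- \frac{1}{65}\right) = \left(-105\right) \left(- \frac{9}{65}\right) = \frac{189}{13}$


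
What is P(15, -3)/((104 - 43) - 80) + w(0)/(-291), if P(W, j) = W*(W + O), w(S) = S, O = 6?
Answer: -315/19 ≈ -16.579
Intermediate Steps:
P(W, j) = W*(6 + W) (P(W, j) = W*(W + 6) = W*(6 + W))
P(15, -3)/((104 - 43) - 80) + w(0)/(-291) = (15*(6 + 15))/((104 - 43) - 80) + 0/(-291) = (15*21)/(61 - 80) + 0*(-1/291) = 315/(-19) + 0 = 315*(-1/19) + 0 = -315/19 + 0 = -315/19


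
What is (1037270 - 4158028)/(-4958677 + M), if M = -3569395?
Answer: 1560379/4264036 ≈ 0.36594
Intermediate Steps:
(1037270 - 4158028)/(-4958677 + M) = (1037270 - 4158028)/(-4958677 - 3569395) = -3120758/(-8528072) = -3120758*(-1/8528072) = 1560379/4264036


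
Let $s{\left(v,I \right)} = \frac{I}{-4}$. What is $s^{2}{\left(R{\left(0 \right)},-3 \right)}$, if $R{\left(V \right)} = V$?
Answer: $\frac{9}{16} \approx 0.5625$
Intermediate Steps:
$s{\left(v,I \right)} = - \frac{I}{4}$ ($s{\left(v,I \right)} = I \left(- \frac{1}{4}\right) = - \frac{I}{4}$)
$s^{2}{\left(R{\left(0 \right)},-3 \right)} = \left(\left(- \frac{1}{4}\right) \left(-3\right)\right)^{2} = \left(\frac{3}{4}\right)^{2} = \frac{9}{16}$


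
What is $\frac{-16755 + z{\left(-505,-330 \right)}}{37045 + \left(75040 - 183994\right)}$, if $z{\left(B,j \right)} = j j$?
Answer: $- \frac{92145}{71909} \approx -1.2814$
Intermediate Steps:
$z{\left(B,j \right)} = j^{2}$
$\frac{-16755 + z{\left(-505,-330 \right)}}{37045 + \left(75040 - 183994\right)} = \frac{-16755 + \left(-330\right)^{2}}{37045 + \left(75040 - 183994\right)} = \frac{-16755 + 108900}{37045 - 108954} = \frac{92145}{-71909} = 92145 \left(- \frac{1}{71909}\right) = - \frac{92145}{71909}$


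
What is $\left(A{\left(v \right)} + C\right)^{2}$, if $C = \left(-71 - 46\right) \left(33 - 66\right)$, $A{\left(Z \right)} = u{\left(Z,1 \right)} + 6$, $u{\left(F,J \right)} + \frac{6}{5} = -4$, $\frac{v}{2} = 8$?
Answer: $\frac{372837481}{25} \approx 1.4914 \cdot 10^{7}$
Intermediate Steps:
$v = 16$ ($v = 2 \cdot 8 = 16$)
$u{\left(F,J \right)} = - \frac{26}{5}$ ($u{\left(F,J \right)} = - \frac{6}{5} - 4 = - \frac{26}{5}$)
$A{\left(Z \right)} = \frac{4}{5}$ ($A{\left(Z \right)} = - \frac{26}{5} + 6 = \frac{4}{5}$)
$C = 3861$ ($C = \left(-117\right) \left(-33\right) = 3861$)
$\left(A{\left(v \right)} + C\right)^{2} = \left(\frac{4}{5} + 3861\right)^{2} = \left(\frac{19309}{5}\right)^{2} = \frac{372837481}{25}$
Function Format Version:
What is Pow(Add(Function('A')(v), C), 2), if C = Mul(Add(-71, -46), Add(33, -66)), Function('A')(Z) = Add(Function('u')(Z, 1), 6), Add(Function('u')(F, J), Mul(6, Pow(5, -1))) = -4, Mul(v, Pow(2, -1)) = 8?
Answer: Rational(372837481, 25) ≈ 1.4914e+7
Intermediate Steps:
v = 16 (v = Mul(2, 8) = 16)
Function('u')(F, J) = Rational(-26, 5) (Function('u')(F, J) = Add(Rational(-6, 5), -4) = Rational(-26, 5))
Function('A')(Z) = Rational(4, 5) (Function('A')(Z) = Add(Rational(-26, 5), 6) = Rational(4, 5))
C = 3861 (C = Mul(-117, -33) = 3861)
Pow(Add(Function('A')(v), C), 2) = Pow(Add(Rational(4, 5), 3861), 2) = Pow(Rational(19309, 5), 2) = Rational(372837481, 25)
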